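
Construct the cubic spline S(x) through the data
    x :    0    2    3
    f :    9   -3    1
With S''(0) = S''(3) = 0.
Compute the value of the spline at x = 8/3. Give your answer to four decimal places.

-0.8272

Put M_i = S'' at the i-th knot. Here h = (2, 1) and Δ = (-6, 4), so the interior equations h_(i-1)·M_(i-1) + 2(h_(i-1)+h_i)·M_i + h_i·M_(i+1) = 6(Δ_i − Δ_(i-1)) read
  2·M_0 + 6·M_1 + 1·M_2 = 6(Δ_1 - Δ_0) = 60
Natural end conditions: M_0 = M_2 = 0.
Hence M_0 = 0, M_1 = 10, M_2 = 0.
On [2, 3], S(x) = -3 + 2/3·(x - 2) + 5·(x - 2)² - 5/3·(x - 2)³.
With (x - 2) = 2/3: S(8/3) = -67/81.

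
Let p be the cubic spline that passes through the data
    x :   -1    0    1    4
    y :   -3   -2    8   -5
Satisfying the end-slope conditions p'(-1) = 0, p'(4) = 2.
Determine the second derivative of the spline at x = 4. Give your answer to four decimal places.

15.9540

Write σ_i for p''(x_i). With h_i = 1, 1, 3 and divided differences Δ_i = 1, 10, -13/3, the continuity of p' gives the tridiagonal system
  1·σ_0 + 4·σ_1 + 1·σ_2 = 6(Δ_1 - Δ_0) = 54
  1·σ_1 + 8·σ_2 + 3·σ_3 = 6(Δ_2 - Δ_1) = -86
Clamped end conditions give two more equations: 2h_0·σ_0 + h_0·σ_1 = 6(Δ_0 - p'(-1)) = 6 and h_2·σ_2 + 2h_2·σ_3 = 6(p'(4) - Δ_2) = 38.
Forward elimination and back-substitution give σ_0 = -204/29, σ_1 = 582/29, σ_2 = -558/29, σ_3 = 1388/87.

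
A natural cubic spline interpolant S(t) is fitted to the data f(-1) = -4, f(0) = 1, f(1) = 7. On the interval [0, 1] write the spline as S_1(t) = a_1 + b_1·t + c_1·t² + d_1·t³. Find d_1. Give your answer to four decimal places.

Put M_i = S'' at the i-th knot. Here h = (1, 1) and Δ = (5, 6), so the interior equations h_(i-1)·M_(i-1) + 2(h_(i-1)+h_i)·M_i + h_i·M_(i+1) = 6(Δ_i − Δ_(i-1)) read
  1·M_0 + 4·M_1 + 1·M_2 = 6(Δ_1 - Δ_0) = 6
Natural end conditions: M_0 = M_2 = 0.
Solving the tridiagonal system: M_0 = 0, M_1 = 3/2, M_2 = 0.
On [0, 1], with S_1(t) = a_1 + b_1·t + c_1·t² + d_1·t³: c_1 = M_1/2 = 3/4, d_1 = (M_2 - M_1)/(6h_1) = -1/4, b_1 = Δ_1 - h_1(2M_1 + M_2)/6 = 11/2.

-0.2500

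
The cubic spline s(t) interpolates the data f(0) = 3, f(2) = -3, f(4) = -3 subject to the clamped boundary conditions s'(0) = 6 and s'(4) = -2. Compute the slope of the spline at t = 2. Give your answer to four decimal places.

Let m_i = s''(x_i). Step sizes h_i = 2, 2; slopes of the chords Δ_i = (y_(i+1) - y_i)/h_i = -3, 0.
  2·m_0 + 8·m_1 + 2·m_2 = 6(Δ_1 - Δ_0) = 18
Clamped end conditions give two more equations: 2h_0·m_0 + h_0·m_1 = 6(Δ_0 - s'(0)) = -54 and h_1·m_1 + 2h_1·m_2 = 6(s'(4) - Δ_1) = -12.
Forward elimination and back-substitution give m_0 = -71/4, m_1 = 17/2, m_2 = -29/4.
On [2, 4], s'(t) = b_1 + 2c_1·(t - 2) + 3d_1·(t - 2)² with b_1 = Δ_1 - h_1(2m_1 + m_2)/6 = -13/4, c_1 = m_1/2 = 17/4, d_1 = (m_2 - m_1)/(6h_1) = -21/16. So s'(2) = -13/4.

-3.2500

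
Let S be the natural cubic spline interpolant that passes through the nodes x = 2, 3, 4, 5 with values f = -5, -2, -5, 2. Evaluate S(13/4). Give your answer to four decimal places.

Write M_i for S''(x_i). With h_i = 1, 1, 1 and divided differences Δ_i = 3, -3, 7, the continuity of S' gives the tridiagonal system
  1·M_0 + 4·M_1 + 1·M_2 = 6(Δ_1 - Δ_0) = -36
  1·M_1 + 4·M_2 + 1·M_3 = 6(Δ_2 - Δ_1) = 60
Natural end conditions: M_0 = M_3 = 0.
Hence M_0 = 0, M_1 = -68/5, M_2 = 92/5, M_3 = 0.
On [3, 4], S(x) = -2 - 23/15·(x - 3) - 34/5·(x - 3)² + 16/3·(x - 3)³.
With (x - 3) = 1/4: S(13/4) = -109/40.

-2.7250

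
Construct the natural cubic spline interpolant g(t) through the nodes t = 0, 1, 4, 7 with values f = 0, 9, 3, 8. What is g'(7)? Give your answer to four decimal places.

Put M_i = g'' at the i-th knot. Here h = (1, 3, 3) and Δ = (9, -2, 5/3), so the interior equations h_(i-1)·M_(i-1) + 2(h_(i-1)+h_i)·M_i + h_i·M_(i+1) = 6(Δ_i − Δ_(i-1)) read
  1·M_0 + 8·M_1 + 3·M_2 = 6(Δ_1 - Δ_0) = -66
  3·M_1 + 12·M_2 + 3·M_3 = 6(Δ_2 - Δ_1) = 22
Natural end conditions: M_0 = M_3 = 0.
Hence M_0 = 0, M_1 = -286/29, M_2 = 374/87, M_3 = 0.
On [4, 7], g'(t) = b_2 + 2c_2·(t - 4) + 3d_2·(t - 4)² with b_2 = Δ_2 - h_2(2M_2 + M_3)/6 = -229/87, c_2 = M_2/2 = 187/87, d_2 = (M_3 - M_2)/(6h_2) = -187/783. So g'(7) = 332/87.

3.8161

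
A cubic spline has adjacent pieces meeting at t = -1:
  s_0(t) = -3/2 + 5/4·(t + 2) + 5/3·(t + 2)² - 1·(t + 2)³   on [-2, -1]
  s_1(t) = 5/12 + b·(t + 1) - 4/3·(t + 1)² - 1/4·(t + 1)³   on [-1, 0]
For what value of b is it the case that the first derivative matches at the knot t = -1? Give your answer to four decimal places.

1.5833

s_0'(t) = 5/4 + 10/3·(t + 2) - 3·(t + 2)², so s_0'(-1) = 19/12. On the right, s_1'(-1) = b, so b = 19/12.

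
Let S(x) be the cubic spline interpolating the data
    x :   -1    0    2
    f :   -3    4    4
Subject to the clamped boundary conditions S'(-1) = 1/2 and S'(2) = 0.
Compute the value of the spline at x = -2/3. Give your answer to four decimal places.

-1.6173

Write σ_i for S''(x_i). With h_i = 1, 2 and divided differences Δ_i = 7, 0, the continuity of S' gives the tridiagonal system
  1·σ_0 + 6·σ_1 + 2·σ_2 = 6(Δ_1 - Δ_0) = -42
Clamped end conditions give two more equations: 2h_0·σ_0 + h_0·σ_1 = 6(Δ_0 - S'(-1)) = 39 and h_1·σ_1 + 2h_1·σ_2 = 6(S'(2) - Δ_1) = 0.
Hence σ_0 = 79/3, σ_1 = -41/3, σ_2 = 41/6.
On [-1, 0], S(x) = -3 + 1/2·(x + 1) + 79/6·(x + 1)² - 20/3·(x + 1)³.
With (x + 1) = 1/3: S(-2/3) = -131/81.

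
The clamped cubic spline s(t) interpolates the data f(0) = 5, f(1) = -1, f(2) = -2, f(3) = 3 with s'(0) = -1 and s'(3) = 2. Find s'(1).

Write σ_i for s''(x_i). With h_i = 1, 1, 1 and divided differences Δ_i = -6, -1, 5, the continuity of s' gives the tridiagonal system
  1·σ_0 + 4·σ_1 + 1·σ_2 = 6(Δ_1 - Δ_0) = 30
  1·σ_1 + 4·σ_2 + 1·σ_3 = 6(Δ_2 - Δ_1) = 36
Clamped end conditions give two more equations: 2h_0·σ_0 + h_0·σ_1 = 6(Δ_0 - s'(0)) = -30 and h_2·σ_2 + 2h_2·σ_3 = 6(s'(3) - Δ_2) = -18.
Solving: σ_0 = -20, σ_1 = 10, σ_2 = 10, σ_3 = -14.
On [1, 2], s'(t) = b_1 + 2c_1·(t - 1) + 3d_1·(t - 1)² with b_1 = Δ_1 - h_1(2σ_1 + σ_2)/6 = -6, c_1 = σ_1/2 = 5, d_1 = (σ_2 - σ_1)/(6h_1) = 0. So s'(1) = -6.

-6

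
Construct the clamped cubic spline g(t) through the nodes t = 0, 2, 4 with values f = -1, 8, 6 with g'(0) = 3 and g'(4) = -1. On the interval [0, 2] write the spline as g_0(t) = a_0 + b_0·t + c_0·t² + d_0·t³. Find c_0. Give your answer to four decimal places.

Let M_i = g''(x_i). Step sizes h_i = 2, 2; slopes of the chords Δ_i = (y_(i+1) - y_i)/h_i = 9/2, -1.
  2·M_0 + 8·M_1 + 2·M_2 = 6(Δ_1 - Δ_0) = -33
Clamped end conditions give two more equations: 2h_0·M_0 + h_0·M_1 = 6(Δ_0 - g'(0)) = 9 and h_1·M_1 + 2h_1·M_2 = 6(g'(4) - Δ_1) = 0.
Solving the tridiagonal system: M_0 = 43/8, M_1 = -25/4, M_2 = 25/8.
On [0, 2], with g_0(t) = a_0 + b_0·t + c_0·t² + d_0·t³: c_0 = M_0/2 = 43/16, d_0 = (M_1 - M_0)/(6h_0) = -31/32, b_0 = Δ_0 - h_0(2M_0 + M_1)/6 = 3.

2.6875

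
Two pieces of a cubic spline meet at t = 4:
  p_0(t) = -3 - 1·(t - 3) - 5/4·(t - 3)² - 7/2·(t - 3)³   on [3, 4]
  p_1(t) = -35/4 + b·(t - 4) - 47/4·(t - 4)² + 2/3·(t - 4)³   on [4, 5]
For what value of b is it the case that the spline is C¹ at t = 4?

-14

p_0'(t) = -1 - 5/2·(t - 3) - 21/2·(t - 3)², so p_0'(4) = -14. On the right, p_1'(4) = b, so b = -14.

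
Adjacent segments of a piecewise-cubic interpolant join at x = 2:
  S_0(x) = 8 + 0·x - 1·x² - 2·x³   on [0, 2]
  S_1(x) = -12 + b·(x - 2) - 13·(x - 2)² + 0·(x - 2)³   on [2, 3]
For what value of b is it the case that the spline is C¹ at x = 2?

-28

S_0'(x) = 0 - 2·x - 6·x², so S_0'(2) = -28. On the right, S_1'(2) = b, so b = -28.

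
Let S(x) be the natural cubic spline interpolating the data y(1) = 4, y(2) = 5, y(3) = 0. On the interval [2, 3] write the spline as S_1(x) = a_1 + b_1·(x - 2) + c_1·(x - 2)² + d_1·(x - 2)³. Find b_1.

-2

Write σ_i for S''(x_i). With h_i = 1, 1 and divided differences Δ_i = 1, -5, the continuity of S' gives the tridiagonal system
  1·σ_0 + 4·σ_1 + 1·σ_2 = 6(Δ_1 - Δ_0) = -36
Natural end conditions: σ_0 = σ_2 = 0.
Forward elimination and back-substitution give σ_0 = 0, σ_1 = -9, σ_2 = 0.
On [2, 3], with S_1(x) = a_1 + b_1·(x - 2) + c_1·(x - 2)² + d_1·(x - 2)³: c_1 = σ_1/2 = -9/2, d_1 = (σ_2 - σ_1)/(6h_1) = 3/2, b_1 = Δ_1 - h_1(2σ_1 + σ_2)/6 = -2.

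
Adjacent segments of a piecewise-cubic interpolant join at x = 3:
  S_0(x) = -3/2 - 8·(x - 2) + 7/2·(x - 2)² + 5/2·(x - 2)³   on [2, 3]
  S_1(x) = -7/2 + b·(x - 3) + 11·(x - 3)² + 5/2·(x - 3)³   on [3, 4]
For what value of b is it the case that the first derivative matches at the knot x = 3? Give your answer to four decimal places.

S_0'(x) = -8 + 7·(x - 2) + 15/2·(x - 2)², so S_0'(3) = 13/2. On the right, S_1'(3) = b, so b = 13/2.

6.5000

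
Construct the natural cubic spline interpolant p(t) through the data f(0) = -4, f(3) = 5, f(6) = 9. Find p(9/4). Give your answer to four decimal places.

3.1602

With m_i denoting the second derivative at x_i, h_i = 3, 3, and Δ_i = (y_(i+1) − y_i)/h_i = 3, 4/3:
  3·m_0 + 12·m_1 + 3·m_2 = 6(Δ_1 - Δ_0) = -10
Natural end conditions: m_0 = m_2 = 0.
Solving the tridiagonal system: m_0 = 0, m_1 = -5/6, m_2 = 0.
On [0, 3], p(t) = -4 + 41/12·t + 0·t² - 5/108·t³.
With t = 9/4: p(9/4) = 809/256.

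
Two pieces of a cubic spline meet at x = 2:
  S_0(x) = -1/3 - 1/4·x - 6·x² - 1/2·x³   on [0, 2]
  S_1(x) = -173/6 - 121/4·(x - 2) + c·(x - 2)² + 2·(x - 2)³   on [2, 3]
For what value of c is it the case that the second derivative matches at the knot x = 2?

-9

S_0''(x) = -12 - 3·x, so S_0''(2) = -18. On the right, S_1''(2) = 2c, so c = -9.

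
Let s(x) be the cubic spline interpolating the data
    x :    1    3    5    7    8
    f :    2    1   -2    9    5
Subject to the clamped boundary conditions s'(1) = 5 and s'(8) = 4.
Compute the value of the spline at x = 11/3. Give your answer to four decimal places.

-1.6675

With σ_i denoting the second derivative at x_i, h_i = 2, 2, 2, 1, and Δ_i = (y_(i+1) − y_i)/h_i = -1/2, -3/2, 11/2, -4:
  2·σ_0 + 8·σ_1 + 2·σ_2 = 6(Δ_1 - Δ_0) = -6
  2·σ_1 + 8·σ_2 + 2·σ_3 = 6(Δ_2 - Δ_1) = 42
  2·σ_2 + 6·σ_3 + 1·σ_4 = 6(Δ_3 - Δ_2) = -57
Clamped end conditions give two more equations: 2h_0·σ_0 + h_0·σ_1 = 6(Δ_0 - s'(1)) = -33 and h_3·σ_3 + 2h_3·σ_4 = 6(s'(8) - Δ_3) = 48.
Hence σ_0 = -1297/172, σ_1 = -61/43, σ_2 = 1757/172, σ_3 = -793/43, σ_4 = 2857/86.
On [3, 5], s(x) = 1 - 681/172·(x - 3) - 61/86·(x - 3)² + 667/688·(x - 3)³.
With (x - 3) = 2/3: s(11/3) = -1936/1161.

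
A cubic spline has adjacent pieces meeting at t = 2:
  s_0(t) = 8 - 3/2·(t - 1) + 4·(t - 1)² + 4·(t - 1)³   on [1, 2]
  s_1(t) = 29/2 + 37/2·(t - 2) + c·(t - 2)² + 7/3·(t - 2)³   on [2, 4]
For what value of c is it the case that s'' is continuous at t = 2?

16

s_0''(t) = 8 + 24·(t - 1), so s_0''(2) = 32. On the right, s_1''(2) = 2c, so c = 16.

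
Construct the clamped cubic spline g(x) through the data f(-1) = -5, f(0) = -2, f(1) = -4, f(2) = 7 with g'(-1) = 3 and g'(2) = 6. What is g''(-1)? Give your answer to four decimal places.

8.8000

Write m_i for g''(x_i). With h_i = 1, 1, 1 and divided differences Δ_i = 3, -2, 11, the continuity of g' gives the tridiagonal system
  1·m_0 + 4·m_1 + 1·m_2 = 6(Δ_1 - Δ_0) = -30
  1·m_1 + 4·m_2 + 1·m_3 = 6(Δ_2 - Δ_1) = 78
Clamped end conditions give two more equations: 2h_0·m_0 + h_0·m_1 = 6(Δ_0 - g'(-1)) = 0 and h_2·m_2 + 2h_2·m_3 = 6(g'(2) - Δ_2) = -30.
Solving: m_0 = 44/5, m_1 = -88/5, m_2 = 158/5, m_3 = -154/5.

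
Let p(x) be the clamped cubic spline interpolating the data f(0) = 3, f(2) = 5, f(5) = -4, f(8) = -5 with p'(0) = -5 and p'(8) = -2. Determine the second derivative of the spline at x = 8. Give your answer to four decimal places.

Write m_i for p''(x_i). With h_i = 2, 3, 3 and divided differences Δ_i = 1, -3, -1/3, the continuity of p' gives the tridiagonal system
  2·m_0 + 10·m_1 + 3·m_2 = 6(Δ_1 - Δ_0) = -24
  3·m_1 + 12·m_2 + 3·m_3 = 6(Δ_2 - Δ_1) = 16
Clamped end conditions give two more equations: 2h_0·m_0 + h_0·m_1 = 6(Δ_0 - p'(0)) = 36 and h_2·m_2 + 2h_2·m_3 = 6(p'(8) - Δ_2) = -10.
Solving the tridiagonal system: m_0 = 227/19, m_1 = -112/19, m_2 = 70/19, m_3 = -200/57.

-3.5088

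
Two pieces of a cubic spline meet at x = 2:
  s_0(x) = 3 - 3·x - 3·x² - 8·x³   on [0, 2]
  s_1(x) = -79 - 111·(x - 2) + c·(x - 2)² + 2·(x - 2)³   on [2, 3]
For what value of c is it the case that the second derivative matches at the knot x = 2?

s_0''(x) = -6 - 48·x, so s_0''(2) = -102. On the right, s_1''(2) = 2c, so c = -51.

-51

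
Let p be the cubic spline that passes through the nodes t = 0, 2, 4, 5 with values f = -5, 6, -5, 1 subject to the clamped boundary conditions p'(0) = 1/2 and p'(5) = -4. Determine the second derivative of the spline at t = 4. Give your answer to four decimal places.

24.7826

Let σ_i = p''(x_i). Step sizes h_i = 2, 2, 1; slopes of the chords Δ_i = (y_(i+1) - y_i)/h_i = 11/2, -11/2, 6.
  2·σ_0 + 8·σ_1 + 2·σ_2 = 6(Δ_1 - Δ_0) = -66
  2·σ_1 + 6·σ_2 + 1·σ_3 = 6(Δ_2 - Δ_1) = 69
Clamped end conditions give two more equations: 2h_0·σ_0 + h_0·σ_1 = 6(Δ_0 - p'(0)) = 30 and h_2·σ_2 + 2h_2·σ_3 = 6(p'(5) - Δ_2) = -60.
Forward elimination and back-substitution give σ_0 = 387/23, σ_1 = -429/23, σ_2 = 570/23, σ_3 = -975/23.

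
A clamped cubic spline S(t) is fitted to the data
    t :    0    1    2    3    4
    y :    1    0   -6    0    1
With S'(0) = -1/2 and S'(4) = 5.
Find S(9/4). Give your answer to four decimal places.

-5.2010

Let σ_i = S''(x_i). Step sizes h_i = 1, 1, 1, 1; slopes of the chords Δ_i = (y_(i+1) - y_i)/h_i = -1, -6, 6, 1.
  1·σ_0 + 4·σ_1 + 1·σ_2 = 6(Δ_1 - Δ_0) = -30
  1·σ_1 + 4·σ_2 + 1·σ_3 = 6(Δ_2 - Δ_1) = 72
  1·σ_2 + 4·σ_3 + 1·σ_4 = 6(Δ_3 - Δ_2) = -30
Clamped end conditions give two more equations: 2h_0·σ_0 + h_0·σ_1 = 6(Δ_0 - S'(0)) = -3 and h_3·σ_3 + 2h_3·σ_4 = 6(S'(4) - Δ_3) = 24.
Solving the tridiagonal system: σ_0 = 359/56, σ_1 = -443/28, σ_2 = 215/8, σ_3 = -551/28, σ_4 = 1223/56.
On [2, 3], S(t) = -6 + 9/28·(t - 2) + 215/16·(t - 2)² - 869/112·(t - 2)³.
With (t - 2) = 1/4: S(9/4) = -37281/7168.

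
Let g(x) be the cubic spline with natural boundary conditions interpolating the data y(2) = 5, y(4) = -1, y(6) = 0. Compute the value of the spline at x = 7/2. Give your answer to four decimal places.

Write σ_i for g''(x_i). With h_i = 2, 2 and divided differences Δ_i = -3, 1/2, the continuity of g' gives the tridiagonal system
  2·σ_0 + 8·σ_1 + 2·σ_2 = 6(Δ_1 - Δ_0) = 21
Natural end conditions: σ_0 = σ_2 = 0.
Hence σ_0 = 0, σ_1 = 21/8, σ_2 = 0.
On [2, 4], g(x) = 5 - 31/8·(x - 2) + 0·(x - 2)² + 7/32·(x - 2)³.
With (x - 2) = 3/2: g(7/2) = -19/256.

-0.0742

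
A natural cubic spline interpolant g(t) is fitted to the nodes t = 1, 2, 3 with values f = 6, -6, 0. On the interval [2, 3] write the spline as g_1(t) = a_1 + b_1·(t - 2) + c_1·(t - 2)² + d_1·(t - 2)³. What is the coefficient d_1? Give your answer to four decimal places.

Let σ_i = g''(x_i). Step sizes h_i = 1, 1; slopes of the chords Δ_i = (y_(i+1) - y_i)/h_i = -12, 6.
  1·σ_0 + 4·σ_1 + 1·σ_2 = 6(Δ_1 - Δ_0) = 108
Natural end conditions: σ_0 = σ_2 = 0.
Solving the tridiagonal system: σ_0 = 0, σ_1 = 27, σ_2 = 0.
On [2, 3], with g_1(t) = a_1 + b_1·(t - 2) + c_1·(t - 2)² + d_1·(t - 2)³: c_1 = σ_1/2 = 27/2, d_1 = (σ_2 - σ_1)/(6h_1) = -9/2, b_1 = Δ_1 - h_1(2σ_1 + σ_2)/6 = -3.

-4.5000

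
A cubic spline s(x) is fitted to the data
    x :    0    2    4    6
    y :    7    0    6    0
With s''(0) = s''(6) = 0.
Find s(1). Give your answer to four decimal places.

With M_i denoting the second derivative at x_i, h_i = 2, 2, 2, and Δ_i = (y_(i+1) − y_i)/h_i = -7/2, 3, -3:
  2·M_0 + 8·M_1 + 2·M_2 = 6(Δ_1 - Δ_0) = 39
  2·M_1 + 8·M_2 + 2·M_3 = 6(Δ_2 - Δ_1) = -36
Natural end conditions: M_0 = M_3 = 0.
Solving the tridiagonal system: M_0 = 0, M_1 = 32/5, M_2 = -61/10, M_3 = 0.
On [0, 2], s(x) = 7 - 169/30·x + 0·x² + 8/15·x³.
With x = 1: s(1) = 19/10.

1.9000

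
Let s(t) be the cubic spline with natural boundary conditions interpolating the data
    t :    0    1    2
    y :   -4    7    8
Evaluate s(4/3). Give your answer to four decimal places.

With M_i denoting the second derivative at x_i, h_i = 1, 1, and Δ_i = (y_(i+1) − y_i)/h_i = 11, 1:
  1·M_0 + 4·M_1 + 1·M_2 = 6(Δ_1 - Δ_0) = -60
Natural end conditions: M_0 = M_2 = 0.
Solving the tridiagonal system: M_0 = 0, M_1 = -15, M_2 = 0.
On [1, 2], s(t) = 7 + 6·(t - 1) - 15/2·(t - 1)² + 5/2·(t - 1)³.
With (t - 1) = 1/3: s(4/3) = 223/27.

8.2593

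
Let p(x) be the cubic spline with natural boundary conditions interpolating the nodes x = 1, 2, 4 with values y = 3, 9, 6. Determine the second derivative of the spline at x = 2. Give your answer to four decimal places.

Put M_i = p'' at the i-th knot. Here h = (1, 2) and Δ = (6, -3/2), so the interior equations h_(i-1)·M_(i-1) + 2(h_(i-1)+h_i)·M_i + h_i·M_(i+1) = 6(Δ_i − Δ_(i-1)) read
  1·M_0 + 6·M_1 + 2·M_2 = 6(Δ_1 - Δ_0) = -45
Natural end conditions: M_0 = M_2 = 0.
Forward elimination and back-substitution give M_0 = 0, M_1 = -15/2, M_2 = 0.

-7.5000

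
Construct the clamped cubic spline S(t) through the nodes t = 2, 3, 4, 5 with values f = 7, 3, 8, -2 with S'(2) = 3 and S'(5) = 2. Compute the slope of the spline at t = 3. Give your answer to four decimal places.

Let M_i = S''(x_i). Step sizes h_i = 1, 1, 1; slopes of the chords Δ_i = (y_(i+1) - y_i)/h_i = -4, 5, -10.
  1·M_0 + 4·M_1 + 1·M_2 = 6(Δ_1 - Δ_0) = 54
  1·M_1 + 4·M_2 + 1·M_3 = 6(Δ_2 - Δ_1) = -90
Clamped end conditions give two more equations: 2h_0·M_0 + h_0·M_1 = 6(Δ_0 - S'(2)) = -42 and h_2·M_2 + 2h_2·M_3 = 6(S'(5) - Δ_2) = 72.
Hence M_0 = -574/15, M_1 = 518/15, M_2 = -688/15, M_3 = 884/15.
On [3, 4], S'(t) = b_1 + 2c_1·(t - 3) + 3d_1·(t - 3)² with b_1 = Δ_1 - h_1(2M_1 + M_2)/6 = 17/15, c_1 = M_1/2 = 259/15, d_1 = (M_2 - M_1)/(6h_1) = -67/5. So S'(3) = 17/15.

1.1333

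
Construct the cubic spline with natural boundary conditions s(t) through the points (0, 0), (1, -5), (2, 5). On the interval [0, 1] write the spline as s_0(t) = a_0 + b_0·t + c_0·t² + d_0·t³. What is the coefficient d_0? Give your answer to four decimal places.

Put m_i = s'' at the i-th knot. Here h = (1, 1) and Δ = (-5, 10), so the interior equations h_(i-1)·m_(i-1) + 2(h_(i-1)+h_i)·m_i + h_i·m_(i+1) = 6(Δ_i − Δ_(i-1)) read
  1·m_0 + 4·m_1 + 1·m_2 = 6(Δ_1 - Δ_0) = 90
Natural end conditions: m_0 = m_2 = 0.
Solving the tridiagonal system: m_0 = 0, m_1 = 45/2, m_2 = 0.
On [0, 1], with s_0(t) = a_0 + b_0·t + c_0·t² + d_0·t³: c_0 = m_0/2 = 0, d_0 = (m_1 - m_0)/(6h_0) = 15/4, b_0 = Δ_0 - h_0(2m_0 + m_1)/6 = -35/4.

3.7500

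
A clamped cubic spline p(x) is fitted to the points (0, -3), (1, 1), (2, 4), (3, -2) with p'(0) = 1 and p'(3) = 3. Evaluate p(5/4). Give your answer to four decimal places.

Write M_i for p''(x_i). With h_i = 1, 1, 1 and divided differences Δ_i = 4, 3, -6, the continuity of p' gives the tridiagonal system
  1·M_0 + 4·M_1 + 1·M_2 = 6(Δ_1 - Δ_0) = -6
  1·M_1 + 4·M_2 + 1·M_3 = 6(Δ_2 - Δ_1) = -54
Clamped end conditions give two more equations: 2h_0·M_0 + h_0·M_1 = 6(Δ_0 - p'(0)) = 18 and h_2·M_2 + 2h_2·M_3 = 6(p'(3) - Δ_2) = 54.
Forward elimination and back-substitution give M_0 = 116/15, M_1 = 38/15, M_2 = -358/15, M_3 = 584/15.
On [1, 2], p(x) = 1 + 92/15·(x - 1) + 19/15·(x - 1)² - 22/5·(x - 1)³.
With (x - 1) = 1/4: p(5/4) = 407/160.

2.5438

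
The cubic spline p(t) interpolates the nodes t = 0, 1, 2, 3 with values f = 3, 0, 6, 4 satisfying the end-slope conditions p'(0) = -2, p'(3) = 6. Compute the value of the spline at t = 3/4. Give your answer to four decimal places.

0.0188

Write m_i for p''(x_i). With h_i = 1, 1, 1 and divided differences Δ_i = -3, 6, -2, the continuity of p' gives the tridiagonal system
  1·m_0 + 4·m_1 + 1·m_2 = 6(Δ_1 - Δ_0) = 54
  1·m_1 + 4·m_2 + 1·m_3 = 6(Δ_2 - Δ_1) = -48
Clamped end conditions give two more equations: 2h_0·m_0 + h_0·m_1 = 6(Δ_0 - p'(0)) = -6 and h_2·m_2 + 2h_2·m_3 = 6(p'(3) - Δ_2) = 48.
Solving: m_0 = -226/15, m_1 = 362/15, m_2 = -412/15, m_3 = 566/15.
On [0, 1], p(t) = 3 - 2·t - 113/15·t² + 98/15·t³.
With t = 3/4: p(3/4) = 3/160.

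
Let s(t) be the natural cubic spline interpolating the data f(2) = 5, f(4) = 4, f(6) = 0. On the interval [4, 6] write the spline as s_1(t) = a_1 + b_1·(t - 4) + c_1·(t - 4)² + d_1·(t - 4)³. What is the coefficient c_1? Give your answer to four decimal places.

-0.5625

Put M_i = s'' at the i-th knot. Here h = (2, 2) and Δ = (-1/2, -2), so the interior equations h_(i-1)·M_(i-1) + 2(h_(i-1)+h_i)·M_i + h_i·M_(i+1) = 6(Δ_i − Δ_(i-1)) read
  2·M_0 + 8·M_1 + 2·M_2 = 6(Δ_1 - Δ_0) = -9
Natural end conditions: M_0 = M_2 = 0.
Solving the tridiagonal system: M_0 = 0, M_1 = -9/8, M_2 = 0.
On [4, 6], with s_1(t) = a_1 + b_1·(t - 4) + c_1·(t - 4)² + d_1·(t - 4)³: c_1 = M_1/2 = -9/16, d_1 = (M_2 - M_1)/(6h_1) = 3/32, b_1 = Δ_1 - h_1(2M_1 + M_2)/6 = -5/4.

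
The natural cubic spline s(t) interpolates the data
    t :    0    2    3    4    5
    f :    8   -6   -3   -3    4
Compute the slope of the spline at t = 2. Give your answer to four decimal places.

0.8605

Write σ_i for s''(x_i). With h_i = 2, 1, 1, 1 and divided differences Δ_i = -7, 3, 0, 7, the continuity of s' gives the tridiagonal system
  2·σ_0 + 6·σ_1 + 1·σ_2 = 6(Δ_1 - Δ_0) = 60
  1·σ_1 + 4·σ_2 + 1·σ_3 = 6(Δ_2 - Δ_1) = -18
  1·σ_2 + 4·σ_3 + 1·σ_4 = 6(Δ_3 - Δ_2) = 42
Natural end conditions: σ_0 = σ_4 = 0.
Hence σ_0 = 0, σ_1 = 507/43, σ_2 = -462/43, σ_3 = 567/43, σ_4 = 0.
On [2, 3], s'(t) = b_1 + 2c_1·(t - 2) + 3d_1·(t - 2)² with b_1 = Δ_1 - h_1(2σ_1 + σ_2)/6 = 37/43, c_1 = σ_1/2 = 507/86, d_1 = (σ_2 - σ_1)/(6h_1) = -323/86. So s'(2) = 37/43.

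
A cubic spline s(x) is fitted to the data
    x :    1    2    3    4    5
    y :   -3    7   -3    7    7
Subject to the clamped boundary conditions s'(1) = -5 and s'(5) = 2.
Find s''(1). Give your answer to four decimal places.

Write σ_i for s''(x_i). With h_i = 1, 1, 1, 1 and divided differences Δ_i = 10, -10, 10, 0, the continuity of s' gives the tridiagonal system
  1·σ_0 + 4·σ_1 + 1·σ_2 = 6(Δ_1 - Δ_0) = -120
  1·σ_1 + 4·σ_2 + 1·σ_3 = 6(Δ_2 - Δ_1) = 120
  1·σ_2 + 4·σ_3 + 1·σ_4 = 6(Δ_3 - Δ_2) = -60
Clamped end conditions give two more equations: 2h_0·σ_0 + h_0·σ_1 = 6(Δ_0 - s'(1)) = 90 and h_3·σ_3 + 2h_3·σ_4 = 6(s'(5) - Δ_3) = 12.
Solving: σ_0 = 2137/28, σ_1 = -877/14, σ_2 = 217/4, σ_3 = -481/14, σ_4 = 649/28.

76.3214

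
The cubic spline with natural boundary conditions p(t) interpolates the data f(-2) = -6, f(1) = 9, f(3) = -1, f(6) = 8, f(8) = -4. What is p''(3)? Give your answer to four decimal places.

Write m_i for p''(x_i). With h_i = 3, 2, 3, 2 and divided differences Δ_i = 5, -5, 3, -6, the continuity of p' gives the tridiagonal system
  3·m_0 + 10·m_1 + 2·m_2 = 6(Δ_1 - Δ_0) = -60
  2·m_1 + 10·m_2 + 3·m_3 = 6(Δ_2 - Δ_1) = 48
  3·m_2 + 10·m_3 + 2·m_4 = 6(Δ_3 - Δ_2) = -54
Natural end conditions: m_0 = m_4 = 0.
Hence m_0 = 0, m_1 = -1124/145, m_2 = 254/29, m_3 = -1164/145, m_4 = 0.

8.7586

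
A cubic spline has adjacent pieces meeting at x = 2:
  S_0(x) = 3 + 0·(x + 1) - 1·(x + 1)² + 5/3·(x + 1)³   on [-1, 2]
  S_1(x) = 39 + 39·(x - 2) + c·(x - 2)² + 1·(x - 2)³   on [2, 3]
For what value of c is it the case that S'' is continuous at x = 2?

S_0''(x) = -2 + 10·(x + 1), so S_0''(2) = 28. On the right, S_1''(2) = 2c, so c = 14.

14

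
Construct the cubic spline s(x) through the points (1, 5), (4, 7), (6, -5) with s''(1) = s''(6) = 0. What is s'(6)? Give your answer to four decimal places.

Put M_i = s'' at the i-th knot. Here h = (3, 2) and Δ = (2/3, -6), so the interior equations h_(i-1)·M_(i-1) + 2(h_(i-1)+h_i)·M_i + h_i·M_(i+1) = 6(Δ_i − Δ_(i-1)) read
  3·M_0 + 10·M_1 + 2·M_2 = 6(Δ_1 - Δ_0) = -40
Natural end conditions: M_0 = M_2 = 0.
Solving the tridiagonal system: M_0 = 0, M_1 = -4, M_2 = 0.
On [4, 6], s'(x) = b_1 + 2c_1·(x - 4) + 3d_1·(x - 4)² with b_1 = Δ_1 - h_1(2M_1 + M_2)/6 = -10/3, c_1 = M_1/2 = -2, d_1 = (M_2 - M_1)/(6h_1) = 1/3. So s'(6) = -22/3.

-7.3333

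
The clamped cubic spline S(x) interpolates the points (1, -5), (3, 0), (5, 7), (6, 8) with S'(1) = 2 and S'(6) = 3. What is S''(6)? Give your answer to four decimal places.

8.2609

With m_i denoting the second derivative at x_i, h_i = 2, 2, 1, and Δ_i = (y_(i+1) − y_i)/h_i = 5/2, 7/2, 1:
  2·m_0 + 8·m_1 + 2·m_2 = 6(Δ_1 - Δ_0) = 6
  2·m_1 + 6·m_2 + 1·m_3 = 6(Δ_2 - Δ_1) = -15
Clamped end conditions give two more equations: 2h_0·m_0 + h_0·m_1 = 6(Δ_0 - S'(1)) = 3 and h_2·m_2 + 2h_2·m_3 = 6(S'(6) - Δ_2) = 12.
Solving: m_0 = -5/23, m_1 = 89/46, m_2 = -104/23, m_3 = 190/23.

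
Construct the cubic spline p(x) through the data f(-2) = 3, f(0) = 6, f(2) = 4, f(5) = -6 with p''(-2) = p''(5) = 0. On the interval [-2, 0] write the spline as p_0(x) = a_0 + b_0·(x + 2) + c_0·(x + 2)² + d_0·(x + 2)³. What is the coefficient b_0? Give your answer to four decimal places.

2.0351

Put m_i = p'' at the i-th knot. Here h = (2, 2, 3) and Δ = (3/2, -1, -10/3), so the interior equations h_(i-1)·m_(i-1) + 2(h_(i-1)+h_i)·m_i + h_i·m_(i+1) = 6(Δ_i − Δ_(i-1)) read
  2·m_0 + 8·m_1 + 2·m_2 = 6(Δ_1 - Δ_0) = -15
  2·m_1 + 10·m_2 + 3·m_3 = 6(Δ_2 - Δ_1) = -14
Natural end conditions: m_0 = m_3 = 0.
Solving the tridiagonal system: m_0 = 0, m_1 = -61/38, m_2 = -41/38, m_3 = 0.
On [-2, 0], with p_0(x) = a_0 + b_0·(x + 2) + c_0·(x + 2)² + d_0·(x + 2)³: c_0 = m_0/2 = 0, d_0 = (m_1 - m_0)/(6h_0) = -61/456, b_0 = Δ_0 - h_0(2m_0 + m_1)/6 = 116/57.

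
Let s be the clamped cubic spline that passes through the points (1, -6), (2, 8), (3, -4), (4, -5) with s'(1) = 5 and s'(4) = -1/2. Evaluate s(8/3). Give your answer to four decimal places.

0.8519

Write M_i for s''(x_i). With h_i = 1, 1, 1 and divided differences Δ_i = 14, -12, -1, the continuity of s' gives the tridiagonal system
  1·M_0 + 4·M_1 + 1·M_2 = 6(Δ_1 - Δ_0) = -156
  1·M_1 + 4·M_2 + 1·M_3 = 6(Δ_2 - Δ_1) = 66
Clamped end conditions give two more equations: 2h_0·M_0 + h_0·M_1 = 6(Δ_0 - s'(1)) = 54 and h_2·M_2 + 2h_2·M_3 = 6(s'(4) - Δ_2) = 3.
Hence M_0 = 175/3, M_1 = -188/3, M_2 = 109/3, M_3 = -50/3.
On [2, 3], s(t) = 8 + 17/6·(t - 2) - 94/3·(t - 2)² + 33/2·(t - 2)³.
With (t - 2) = 2/3: s(8/3) = 23/27.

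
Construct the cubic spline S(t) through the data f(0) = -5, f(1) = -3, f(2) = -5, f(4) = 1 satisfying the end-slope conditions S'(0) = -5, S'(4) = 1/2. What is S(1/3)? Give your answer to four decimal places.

-5.3350

Let M_i = S''(x_i). Step sizes h_i = 1, 1, 2; slopes of the chords Δ_i = (y_(i+1) - y_i)/h_i = 2, -2, 3.
  1·M_0 + 4·M_1 + 1·M_2 = 6(Δ_1 - Δ_0) = -24
  1·M_1 + 6·M_2 + 2·M_3 = 6(Δ_2 - Δ_1) = 30
Clamped end conditions give two more equations: 2h_0·M_0 + h_0·M_1 = 6(Δ_0 - S'(0)) = 42 and h_2·M_2 + 2h_2·M_3 = 6(S'(4) - Δ_2) = -15.
Solving: M_0 = 637/22, M_1 = -175/11, M_2 = 235/22, M_3 = -100/11.
On [0, 1], S(t) = -5 - 5·t + 637/44·t² - 329/44·t³.
With t = 1/3: S(1/3) = -3169/594.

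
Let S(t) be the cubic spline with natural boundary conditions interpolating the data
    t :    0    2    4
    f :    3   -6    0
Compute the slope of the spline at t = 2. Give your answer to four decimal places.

Put m_i = S'' at the i-th knot. Here h = (2, 2) and Δ = (-9/2, 3), so the interior equations h_(i-1)·m_(i-1) + 2(h_(i-1)+h_i)·m_i + h_i·m_(i+1) = 6(Δ_i − Δ_(i-1)) read
  2·m_0 + 8·m_1 + 2·m_2 = 6(Δ_1 - Δ_0) = 45
Natural end conditions: m_0 = m_2 = 0.
Hence m_0 = 0, m_1 = 45/8, m_2 = 0.
On [2, 4], S'(t) = b_1 + 2c_1·(t - 2) + 3d_1·(t - 2)² with b_1 = Δ_1 - h_1(2m_1 + m_2)/6 = -3/4, c_1 = m_1/2 = 45/16, d_1 = (m_2 - m_1)/(6h_1) = -15/32. So S'(2) = -3/4.

-0.7500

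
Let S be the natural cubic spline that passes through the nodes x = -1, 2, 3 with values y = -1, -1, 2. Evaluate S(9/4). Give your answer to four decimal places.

Let M_i = S''(x_i). Step sizes h_i = 3, 1; slopes of the chords Δ_i = (y_(i+1) - y_i)/h_i = 0, 3.
  3·M_0 + 8·M_1 + 1·M_2 = 6(Δ_1 - Δ_0) = 18
Natural end conditions: M_0 = M_2 = 0.
Forward elimination and back-substitution give M_0 = 0, M_1 = 9/4, M_2 = 0.
On [2, 3], S(x) = -1 + 9/4·(x - 2) + 9/8·(x - 2)² - 3/8·(x - 2)³.
With (x - 2) = 1/4: S(9/4) = -191/512.

-0.3730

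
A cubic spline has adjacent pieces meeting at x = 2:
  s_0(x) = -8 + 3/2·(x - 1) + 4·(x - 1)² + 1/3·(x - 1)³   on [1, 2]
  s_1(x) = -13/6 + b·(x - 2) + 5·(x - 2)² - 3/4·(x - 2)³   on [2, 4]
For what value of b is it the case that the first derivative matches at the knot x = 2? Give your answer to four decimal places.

s_0'(x) = 3/2 + 8·(x - 1) + 1·(x - 1)², so s_0'(2) = 21/2. On the right, s_1'(2) = b, so b = 21/2.

10.5000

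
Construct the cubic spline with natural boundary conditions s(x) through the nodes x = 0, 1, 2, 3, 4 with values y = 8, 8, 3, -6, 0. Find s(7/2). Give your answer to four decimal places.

-4.5804

Write σ_i for s''(x_i). With h_i = 1, 1, 1, 1 and divided differences Δ_i = 0, -5, -9, 6, the continuity of s' gives the tridiagonal system
  1·σ_0 + 4·σ_1 + 1·σ_2 = 6(Δ_1 - Δ_0) = -30
  1·σ_1 + 4·σ_2 + 1·σ_3 = 6(Δ_2 - Δ_1) = -24
  1·σ_2 + 4·σ_3 + 1·σ_4 = 6(Δ_3 - Δ_2) = 90
Natural end conditions: σ_0 = σ_4 = 0.
Solving: σ_0 = 0, σ_1 = -33/7, σ_2 = -78/7, σ_3 = 177/7, σ_4 = 0.
On [3, 4], s(x) = -6 - 17/7·(x - 3) + 177/14·(x - 3)² - 59/14·(x - 3)³.
With (x - 3) = 1/2: s(7/2) = -513/112.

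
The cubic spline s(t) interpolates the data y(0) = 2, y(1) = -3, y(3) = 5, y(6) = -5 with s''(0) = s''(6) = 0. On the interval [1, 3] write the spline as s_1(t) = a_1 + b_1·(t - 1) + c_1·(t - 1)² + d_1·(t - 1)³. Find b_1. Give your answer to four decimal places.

Let M_i = s''(x_i). Step sizes h_i = 1, 2, 3; slopes of the chords Δ_i = (y_(i+1) - y_i)/h_i = -5, 4, -10/3.
  1·M_0 + 6·M_1 + 2·M_2 = 6(Δ_1 - Δ_0) = 54
  2·M_1 + 10·M_2 + 3·M_3 = 6(Δ_2 - Δ_1) = -44
Natural end conditions: M_0 = M_3 = 0.
Solving: M_0 = 0, M_1 = 157/14, M_2 = -93/14, M_3 = 0.
On [1, 3], with s_1(t) = a_1 + b_1·(t - 1) + c_1·(t - 1)² + d_1·(t - 1)³: c_1 = M_1/2 = 157/28, d_1 = (M_2 - M_1)/(6h_1) = -125/84, b_1 = Δ_1 - h_1(2M_1 + M_2)/6 = -53/42.

-1.2619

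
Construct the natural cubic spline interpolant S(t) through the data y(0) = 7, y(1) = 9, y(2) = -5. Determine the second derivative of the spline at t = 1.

-24

With M_i denoting the second derivative at x_i, h_i = 1, 1, and Δ_i = (y_(i+1) − y_i)/h_i = 2, -14:
  1·M_0 + 4·M_1 + 1·M_2 = 6(Δ_1 - Δ_0) = -96
Natural end conditions: M_0 = M_2 = 0.
Forward elimination and back-substitution give M_0 = 0, M_1 = -24, M_2 = 0.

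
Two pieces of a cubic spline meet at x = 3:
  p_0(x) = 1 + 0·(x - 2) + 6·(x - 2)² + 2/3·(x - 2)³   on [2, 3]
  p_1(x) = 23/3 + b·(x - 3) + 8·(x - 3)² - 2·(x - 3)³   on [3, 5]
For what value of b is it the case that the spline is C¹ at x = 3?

14

p_0'(x) = 0 + 12·(x - 2) + 2·(x - 2)², so p_0'(3) = 14. On the right, p_1'(3) = b, so b = 14.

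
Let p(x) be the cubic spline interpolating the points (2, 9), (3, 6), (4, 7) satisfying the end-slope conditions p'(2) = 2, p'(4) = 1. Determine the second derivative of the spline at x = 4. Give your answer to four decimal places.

Let M_i = p''(x_i). Step sizes h_i = 1, 1; slopes of the chords Δ_i = (y_(i+1) - y_i)/h_i = -3, 1.
  1·M_0 + 4·M_1 + 1·M_2 = 6(Δ_1 - Δ_0) = 24
Clamped end conditions give two more equations: 2h_0·M_0 + h_0·M_1 = 6(Δ_0 - p'(2)) = -30 and h_1·M_1 + 2h_1·M_2 = 6(p'(4) - Δ_1) = 0.
Solving: M_0 = -43/2, M_1 = 13, M_2 = -13/2.

-6.5000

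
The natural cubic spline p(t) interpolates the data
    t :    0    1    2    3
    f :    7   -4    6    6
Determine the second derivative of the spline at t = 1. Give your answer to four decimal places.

Put m_i = p'' at the i-th knot. Here h = (1, 1, 1) and Δ = (-11, 10, 0), so the interior equations h_(i-1)·m_(i-1) + 2(h_(i-1)+h_i)·m_i + h_i·m_(i+1) = 6(Δ_i − Δ_(i-1)) read
  1·m_0 + 4·m_1 + 1·m_2 = 6(Δ_1 - Δ_0) = 126
  1·m_1 + 4·m_2 + 1·m_3 = 6(Δ_2 - Δ_1) = -60
Natural end conditions: m_0 = m_3 = 0.
Solving: m_0 = 0, m_1 = 188/5, m_2 = -122/5, m_3 = 0.

37.6000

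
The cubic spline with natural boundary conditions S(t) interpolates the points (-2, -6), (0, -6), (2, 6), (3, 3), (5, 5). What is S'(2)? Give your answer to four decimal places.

With M_i denoting the second derivative at x_i, h_i = 2, 2, 1, 2, and Δ_i = (y_(i+1) − y_i)/h_i = 0, 6, -3, 1:
  2·M_0 + 8·M_1 + 2·M_2 = 6(Δ_1 - Δ_0) = 36
  2·M_1 + 6·M_2 + 1·M_3 = 6(Δ_2 - Δ_1) = -54
  1·M_2 + 6·M_3 + 2·M_4 = 6(Δ_3 - Δ_2) = 24
Natural end conditions: M_0 = M_4 = 0.
Hence M_0 = 0, M_1 = 489/64, M_2 = -201/16, M_3 = 195/32, M_4 = 0.
On [2, 3], S'(t) = b_2 + 2c_2·(t - 2) + 3d_2·(t - 2)² with b_2 = Δ_2 - h_2(2M_2 + M_3)/6 = 11/64, c_2 = M_2/2 = -201/32, d_2 = (M_3 - M_2)/(6h_2) = 199/64. So S'(2) = 11/64.

0.1719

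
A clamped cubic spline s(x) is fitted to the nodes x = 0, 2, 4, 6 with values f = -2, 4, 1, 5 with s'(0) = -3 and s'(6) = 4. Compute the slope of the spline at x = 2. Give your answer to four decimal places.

2.1667

With M_i denoting the second derivative at x_i, h_i = 2, 2, 2, and Δ_i = (y_(i+1) − y_i)/h_i = 3, -3/2, 2:
  2·M_0 + 8·M_1 + 2·M_2 = 6(Δ_1 - Δ_0) = -27
  2·M_1 + 8·M_2 + 2·M_3 = 6(Δ_2 - Δ_1) = 21
Clamped end conditions give two more equations: 2h_0·M_0 + h_0·M_1 = 6(Δ_0 - s'(0)) = 36 and h_2·M_2 + 2h_2·M_3 = 6(s'(6) - Δ_2) = 12.
Solving the tridiagonal system: M_0 = 77/6, M_1 = -23/3, M_2 = 13/3, M_3 = 5/6.
On [2, 4], s'(x) = b_1 + 2c_1·(x - 2) + 3d_1·(x - 2)² with b_1 = Δ_1 - h_1(2M_1 + M_2)/6 = 13/6, c_1 = M_1/2 = -23/6, d_1 = (M_2 - M_1)/(6h_1) = 1. So s'(2) = 13/6.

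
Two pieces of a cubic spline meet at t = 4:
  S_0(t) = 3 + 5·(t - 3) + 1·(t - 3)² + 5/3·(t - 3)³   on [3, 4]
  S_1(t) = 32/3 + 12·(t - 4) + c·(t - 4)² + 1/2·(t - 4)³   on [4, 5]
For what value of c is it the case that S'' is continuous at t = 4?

S_0''(t) = 2 + 10·(t - 3), so S_0''(4) = 12. On the right, S_1''(4) = 2c, so c = 6.

6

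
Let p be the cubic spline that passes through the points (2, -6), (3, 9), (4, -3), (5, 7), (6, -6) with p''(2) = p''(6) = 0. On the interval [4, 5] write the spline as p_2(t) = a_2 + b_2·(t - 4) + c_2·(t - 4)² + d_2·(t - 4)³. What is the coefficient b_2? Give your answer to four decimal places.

-1.5000

Put M_i = p'' at the i-th knot. Here h = (1, 1, 1, 1) and Δ = (15, -12, 10, -13), so the interior equations h_(i-1)·M_(i-1) + 2(h_(i-1)+h_i)·M_i + h_i·M_(i+1) = 6(Δ_i − Δ_(i-1)) read
  1·M_0 + 4·M_1 + 1·M_2 = 6(Δ_1 - Δ_0) = -162
  1·M_1 + 4·M_2 + 1·M_3 = 6(Δ_2 - Δ_1) = 132
  1·M_2 + 4·M_3 + 1·M_4 = 6(Δ_3 - Δ_2) = -138
Natural end conditions: M_0 = M_4 = 0.
Solving: M_0 = 0, M_1 = -387/7, M_2 = 414/7, M_3 = -345/7, M_4 = 0.
On [4, 5], with p_2(t) = a_2 + b_2·(t - 4) + c_2·(t - 4)² + d_2·(t - 4)³: c_2 = M_2/2 = 207/7, d_2 = (M_3 - M_2)/(6h_2) = -253/14, b_2 = Δ_2 - h_2(2M_2 + M_3)/6 = -3/2.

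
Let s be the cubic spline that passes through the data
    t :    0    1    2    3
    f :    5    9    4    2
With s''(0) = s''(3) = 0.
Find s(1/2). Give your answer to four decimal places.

With M_i denoting the second derivative at x_i, h_i = 1, 1, 1, and Δ_i = (y_(i+1) − y_i)/h_i = 4, -5, -2:
  1·M_0 + 4·M_1 + 1·M_2 = 6(Δ_1 - Δ_0) = -54
  1·M_1 + 4·M_2 + 1·M_3 = 6(Δ_2 - Δ_1) = 18
Natural end conditions: M_0 = M_3 = 0.
Hence M_0 = 0, M_1 = -78/5, M_2 = 42/5, M_3 = 0.
On [0, 1], s(t) = 5 + 33/5·t + 0·t² - 13/5·t³.
With t = 1/2: s(1/2) = 319/40.

7.9750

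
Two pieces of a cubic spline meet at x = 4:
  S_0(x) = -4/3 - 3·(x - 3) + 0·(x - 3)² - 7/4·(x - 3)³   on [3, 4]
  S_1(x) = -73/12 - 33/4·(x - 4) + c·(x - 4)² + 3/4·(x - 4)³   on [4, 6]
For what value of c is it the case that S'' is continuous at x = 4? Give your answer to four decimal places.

S_0''(x) = 0 - 21/2·(x - 3), so S_0''(4) = -21/2. On the right, S_1''(4) = 2c, so c = -21/4.

-5.2500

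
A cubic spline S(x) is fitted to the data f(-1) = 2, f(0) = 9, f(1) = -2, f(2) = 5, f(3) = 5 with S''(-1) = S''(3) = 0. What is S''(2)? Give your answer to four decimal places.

With M_i denoting the second derivative at x_i, h_i = 1, 1, 1, 1, and Δ_i = (y_(i+1) − y_i)/h_i = 7, -11, 7, 0:
  1·M_0 + 4·M_1 + 1·M_2 = 6(Δ_1 - Δ_0) = -108
  1·M_1 + 4·M_2 + 1·M_3 = 6(Δ_2 - Δ_1) = 108
  1·M_2 + 4·M_3 + 1·M_4 = 6(Δ_3 - Δ_2) = -42
Natural end conditions: M_0 = M_4 = 0.
Solving the tridiagonal system: M_0 = 0, M_1 = -1047/28, M_2 = 291/7, M_3 = -585/28, M_4 = 0.

-20.8929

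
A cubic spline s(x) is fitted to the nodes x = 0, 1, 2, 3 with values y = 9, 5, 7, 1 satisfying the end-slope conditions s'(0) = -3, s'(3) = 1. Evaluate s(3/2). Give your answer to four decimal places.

6.4167

Write M_i for s''(x_i). With h_i = 1, 1, 1 and divided differences Δ_i = -4, 2, -6, the continuity of s' gives the tridiagonal system
  1·M_0 + 4·M_1 + 1·M_2 = 6(Δ_1 - Δ_0) = 36
  1·M_1 + 4·M_2 + 1·M_3 = 6(Δ_2 - Δ_1) = -48
Clamped end conditions give two more equations: 2h_0·M_0 + h_0·M_1 = 6(Δ_0 - s'(0)) = -6 and h_2·M_2 + 2h_2·M_3 = 6(s'(3) - Δ_2) = 42.
Solving the tridiagonal system: M_0 = -182/15, M_1 = 274/15, M_2 = -374/15, M_3 = 502/15.
On [1, 2], s(x) = 5 + 1/15·(x - 1) + 137/15·(x - 1)² - 36/5·(x - 1)³.
With (x - 1) = 1/2: s(3/2) = 77/12.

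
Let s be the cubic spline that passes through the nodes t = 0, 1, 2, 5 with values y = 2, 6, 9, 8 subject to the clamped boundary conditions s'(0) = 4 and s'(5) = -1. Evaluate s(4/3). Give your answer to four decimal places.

7.1890

Let M_i = s''(x_i). Step sizes h_i = 1, 1, 3; slopes of the chords Δ_i = (y_(i+1) - y_i)/h_i = 4, 3, -1/3.
  1·M_0 + 4·M_1 + 1·M_2 = 6(Δ_1 - Δ_0) = -6
  1·M_1 + 8·M_2 + 3·M_3 = 6(Δ_2 - Δ_1) = -20
Clamped end conditions give two more equations: 2h_0·M_0 + h_0·M_1 = 6(Δ_0 - s'(0)) = 0 and h_2·M_2 + 2h_2·M_3 = 6(s'(5) - Δ_2) = -4.
Solving: M_0 = 14/29, M_1 = -28/29, M_2 = -76/29, M_3 = 56/87.
On [1, 2], s(t) = 6 + 109/29·(t - 1) - 14/29·(t - 1)² - 8/29·(t - 1)³.
With (t - 1) = 1/3: s(4/3) = 5629/783.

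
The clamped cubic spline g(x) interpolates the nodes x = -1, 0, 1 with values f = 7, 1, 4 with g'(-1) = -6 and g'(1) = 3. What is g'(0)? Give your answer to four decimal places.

With σ_i denoting the second derivative at x_i, h_i = 1, 1, and Δ_i = (y_(i+1) − y_i)/h_i = -6, 3:
  1·σ_0 + 4·σ_1 + 1·σ_2 = 6(Δ_1 - Δ_0) = 54
Clamped end conditions give two more equations: 2h_0·σ_0 + h_0·σ_1 = 6(Δ_0 - g'(-1)) = 0 and h_1·σ_1 + 2h_1·σ_2 = 6(g'(1) - Δ_1) = 0.
Solving the tridiagonal system: σ_0 = -9, σ_1 = 18, σ_2 = -9.
On [0, 1], g'(x) = b_1 + 2c_1·x + 3d_1·x² with b_1 = Δ_1 - h_1(2σ_1 + σ_2)/6 = -3/2, c_1 = σ_1/2 = 9, d_1 = (σ_2 - σ_1)/(6h_1) = -9/2. So g'(0) = -3/2.

-1.5000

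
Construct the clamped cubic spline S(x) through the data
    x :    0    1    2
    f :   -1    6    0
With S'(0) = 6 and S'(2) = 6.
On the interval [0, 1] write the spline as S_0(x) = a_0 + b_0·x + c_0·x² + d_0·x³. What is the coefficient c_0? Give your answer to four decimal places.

Write σ_i for S''(x_i). With h_i = 1, 1 and divided differences Δ_i = 7, -6, the continuity of S' gives the tridiagonal system
  1·σ_0 + 4·σ_1 + 1·σ_2 = 6(Δ_1 - Δ_0) = -78
Clamped end conditions give two more equations: 2h_0·σ_0 + h_0·σ_1 = 6(Δ_0 - S'(0)) = 6 and h_1·σ_1 + 2h_1·σ_2 = 6(S'(2) - Δ_1) = 72.
Hence σ_0 = 45/2, σ_1 = -39, σ_2 = 111/2.
On [0, 1], with S_0(x) = a_0 + b_0·x + c_0·x² + d_0·x³: c_0 = σ_0/2 = 45/4, d_0 = (σ_1 - σ_0)/(6h_0) = -41/4, b_0 = Δ_0 - h_0(2σ_0 + σ_1)/6 = 6.

11.2500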